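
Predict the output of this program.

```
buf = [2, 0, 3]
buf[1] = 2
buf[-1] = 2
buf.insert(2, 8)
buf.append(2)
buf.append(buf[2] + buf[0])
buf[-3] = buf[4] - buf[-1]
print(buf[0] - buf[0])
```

0

buf[1] = 2 → [2, 2, 3]
buf[-1] = 2 → [2, 2, 2]
insert 8 at 2 → [2, 2, 8, 2]
append 2 → [2, 2, 8, 2, 2]
append buf[2]+buf[0] = 8+2 = 10 → [2, 2, 8, 2, 2, 10]
buf[-3] = buf[4]-buf[-1] = 2-10 = -8 → [2, 2, 8, -8, 2, 10]
buf[0]-buf[0] = 2-2 = 0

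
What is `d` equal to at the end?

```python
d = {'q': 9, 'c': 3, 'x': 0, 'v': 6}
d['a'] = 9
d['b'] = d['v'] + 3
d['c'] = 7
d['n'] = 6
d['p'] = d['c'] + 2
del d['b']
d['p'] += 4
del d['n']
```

d['a'] = 9 → {'q': 9, 'c': 3, 'x': 0, 'v': 6, 'a': 9}
d['b'] = d['v']+3 = 9 → {'q': 9, 'c': 3, 'x': 0, 'v': 6, 'a': 9, 'b': 9}
d['c'] = 7 → {'q': 9, 'c': 7, 'x': 0, 'v': 6, 'a': 9, 'b': 9}
d['n'] = 6 → {'q': 9, 'c': 7, 'x': 0, 'v': 6, 'a': 9, 'b': 9, 'n': 6}
d['p'] = d['c']+2 = 9 → {'q': 9, 'c': 7, 'x': 0, 'v': 6, 'a': 9, 'b': 9, 'n': 6, 'p': 9}
del 'b' → {'q': 9, 'c': 7, 'x': 0, 'v': 6, 'a': 9, 'n': 6, 'p': 9}
d['p'] = 9+4 = 13 → {'q': 9, 'c': 7, 'x': 0, 'v': 6, 'a': 9, 'n': 6, 'p': 13}
del 'n' → {'q': 9, 'c': 7, 'x': 0, 'v': 6, 'a': 9, 'p': 13}

{'q': 9, 'c': 7, 'x': 0, 'v': 6, 'a': 9, 'p': 13}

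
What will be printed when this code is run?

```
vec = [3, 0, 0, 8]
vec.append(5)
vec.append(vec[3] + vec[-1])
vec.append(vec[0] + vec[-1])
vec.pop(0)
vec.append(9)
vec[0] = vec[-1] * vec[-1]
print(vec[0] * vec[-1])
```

append 5 → [3, 0, 0, 8, 5]
append vec[3]+vec[-1] = 8+5 = 13 → [3, 0, 0, 8, 5, 13]
append vec[0]+vec[-1] = 3+13 = 16 → [3, 0, 0, 8, 5, 13, 16]
pop(0) removes 3 → [0, 0, 8, 5, 13, 16]
append 9 → [0, 0, 8, 5, 13, 16, 9]
vec[0] = vec[-1]*vec[-1] = 9*9 = 81 → [81, 0, 8, 5, 13, 16, 9]
vec[0]*vec[-1] = 81*9 = 729

729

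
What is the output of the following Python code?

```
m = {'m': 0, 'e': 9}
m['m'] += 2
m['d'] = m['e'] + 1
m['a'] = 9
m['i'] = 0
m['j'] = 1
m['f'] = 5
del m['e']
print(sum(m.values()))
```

27

m['m'] = 0+2 = 2 → {'m': 2, 'e': 9}
m['d'] = m['e']+1 = 10 → {'m': 2, 'e': 9, 'd': 10}
m['a'] = 9 → {'m': 2, 'e': 9, 'd': 10, 'a': 9}
m['i'] = 0 → {'m': 2, 'e': 9, 'd': 10, 'a': 9, 'i': 0}
m['j'] = 1 → {'m': 2, 'e': 9, 'd': 10, 'a': 9, 'i': 0, 'j': 1}
m['f'] = 5 → {'m': 2, 'e': 9, 'd': 10, 'a': 9, 'i': 0, 'j': 1, 'f': 5}
del 'e' → {'m': 2, 'd': 10, 'a': 9, 'i': 0, 'j': 1, 'f': 5}
sum of values = 27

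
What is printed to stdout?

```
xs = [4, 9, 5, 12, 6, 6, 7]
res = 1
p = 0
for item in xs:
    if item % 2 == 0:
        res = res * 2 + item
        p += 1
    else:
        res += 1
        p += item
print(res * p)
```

3275

item=4: even, res = 1*2+4 = 6; p=1
item=9: not even, res = 6+1 = 7; p=10
item=5: not even, res = 7+1 = 8; p=15
item=12: even, res = 8*2+12 = 28; p=16
item=6: even, res = 28*2+6 = 62; p=17
item=6: even, res = 62*2+6 = 130; p=18
item=7: not even, res = 130+1 = 131; p=25
res*p = 131*25 = 3275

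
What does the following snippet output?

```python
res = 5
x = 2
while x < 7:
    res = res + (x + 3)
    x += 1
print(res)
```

x=2: res = 5+5 = 10
x=3: res = 10+6 = 16
x=4: res = 16+7 = 23
x=5: res = 23+8 = 31
x=6: res = 31+9 = 40

40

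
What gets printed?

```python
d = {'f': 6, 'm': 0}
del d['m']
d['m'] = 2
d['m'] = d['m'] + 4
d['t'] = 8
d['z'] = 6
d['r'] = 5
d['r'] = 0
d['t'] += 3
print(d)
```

del 'm' → {'f': 6}
d['m'] = 2 → {'f': 6, 'm': 2}
d['m'] = d['m']+4 = 6 → {'f': 6, 'm': 6}
d['t'] = 8 → {'f': 6, 'm': 6, 't': 8}
d['z'] = 6 → {'f': 6, 'm': 6, 't': 8, 'z': 6}
d['r'] = 5 → {'f': 6, 'm': 6, 't': 8, 'z': 6, 'r': 5}
d['r'] = 0 → {'f': 6, 'm': 6, 't': 8, 'z': 6, 'r': 0}
d['t'] = 8+3 = 11 → {'f': 6, 'm': 6, 't': 11, 'z': 6, 'r': 0}

{'f': 6, 'm': 6, 't': 11, 'z': 6, 'r': 0}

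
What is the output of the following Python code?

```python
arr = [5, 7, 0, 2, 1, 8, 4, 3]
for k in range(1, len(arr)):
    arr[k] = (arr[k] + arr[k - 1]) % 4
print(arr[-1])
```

2

k=1: arr[1] = (7+5)%4 = 0 → [5, 0, 0, 2, 1, 8, 4, 3]
k=2: arr[2] = (0+0)%4 = 0 → [5, 0, 0, 2, 1, 8, 4, 3]
k=3: arr[3] = (2+0)%4 = 2 → [5, 0, 0, 2, 1, 8, 4, 3]
k=4: arr[4] = (1+2)%4 = 3 → [5, 0, 0, 2, 3, 8, 4, 3]
k=5: arr[5] = (8+3)%4 = 3 → [5, 0, 0, 2, 3, 3, 4, 3]
k=6: arr[6] = (4+3)%4 = 3 → [5, 0, 0, 2, 3, 3, 3, 3]
k=7: arr[7] = (3+3)%4 = 2 → [5, 0, 0, 2, 3, 3, 3, 2]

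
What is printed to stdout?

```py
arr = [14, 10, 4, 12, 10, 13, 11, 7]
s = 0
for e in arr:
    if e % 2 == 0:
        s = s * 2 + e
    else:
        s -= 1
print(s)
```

e=14: even, s = 0*2+14 = 14
e=10: even, s = 14*2+10 = 38
e=4: even, s = 38*2+4 = 80
e=12: even, s = 80*2+12 = 172
e=10: even, s = 172*2+10 = 354
e=13: not even, s = 354-1 = 353
e=11: not even, s = 353-1 = 352
e=7: not even, s = 352-1 = 351

351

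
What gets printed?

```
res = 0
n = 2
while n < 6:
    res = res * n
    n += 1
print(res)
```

n=2: res = 0*2 = 0
n=3: res = 0*3 = 0
n=4: res = 0*4 = 0
n=5: res = 0*5 = 0

0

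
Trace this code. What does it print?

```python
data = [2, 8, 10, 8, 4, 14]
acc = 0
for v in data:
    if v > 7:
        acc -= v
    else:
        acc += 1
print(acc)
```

-38

v=2: not >7, acc = 0+1 = 1
v=8: >7, acc = 1-8 = -7
v=10: >7, acc = (-7)-10 = -17
v=8: >7, acc = (-17)-8 = -25
v=4: not >7, acc = (-25)+1 = -24
v=14: >7, acc = (-24)-14 = -38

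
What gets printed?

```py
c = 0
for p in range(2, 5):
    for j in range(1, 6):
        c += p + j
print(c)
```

90

p=2,j=1: c = 0+3 = 3
p=2,j=2: c = 3+4 = 7
p=2,j=3: c = 7+5 = 12
p=2,j=4: c = 12+6 = 18
p=2,j=5: c = 18+7 = 25
p=3,j=1: c = 25+4 = 29
p=3,j=2: c = 29+5 = 34
p=3,j=3: c = 34+6 = 40
p=3,j=4: c = 40+7 = 47
p=3,j=5: c = 47+8 = 55
p=4,j=1: c = 55+5 = 60
p=4,j=2: c = 60+6 = 66
p=4,j=3: c = 66+7 = 73
p=4,j=4: c = 73+8 = 81
p=4,j=5: c = 81+9 = 90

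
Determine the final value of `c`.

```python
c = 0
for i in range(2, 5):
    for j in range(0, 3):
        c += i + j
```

36

i=2,j=0: c = 0+2 = 2
i=2,j=1: c = 2+3 = 5
i=2,j=2: c = 5+4 = 9
i=3,j=0: c = 9+3 = 12
i=3,j=1: c = 12+4 = 16
i=3,j=2: c = 16+5 = 21
i=4,j=0: c = 21+4 = 25
i=4,j=1: c = 25+5 = 30
i=4,j=2: c = 30+6 = 36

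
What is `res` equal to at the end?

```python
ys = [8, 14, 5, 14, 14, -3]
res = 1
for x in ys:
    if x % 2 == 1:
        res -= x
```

-1

x=8: not odd
x=14: not odd
x=5: odd, res = 1-5 = -4
x=14: not odd
x=14: not odd
x=-3: odd, res = (-4)-(-3) = -1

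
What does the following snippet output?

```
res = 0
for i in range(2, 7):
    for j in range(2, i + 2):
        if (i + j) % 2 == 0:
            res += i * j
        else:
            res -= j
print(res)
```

105

i=2,j=2: even sum, res = 0+4 = 4
i=2,j=3: odd sum, res = 4-3 = 1
i=3,j=2: odd sum, res = 1-2 = -1
i=3,j=3: even sum, res = (-1)+9 = 8
i=3,j=4: odd sum, res = 8-4 = 4
i=4,j=2: even sum, res = 4+8 = 12
i=4,j=3: odd sum, res = 12-3 = 9
i=4,j=4: even sum, res = 9+16 = 25
i=4,j=5: odd sum, res = 25-5 = 20
i=5,j=2: odd sum, res = 20-2 = 18
i=5,j=3: even sum, res = 18+15 = 33
i=5,j=4: odd sum, res = 33-4 = 29
i=5,j=5: even sum, res = 29+25 = 54
i=5,j=6: odd sum, res = 54-6 = 48
i=6,j=2: even sum, res = 48+12 = 60
i=6,j=3: odd sum, res = 60-3 = 57
i=6,j=4: even sum, res = 57+24 = 81
i=6,j=5: odd sum, res = 81-5 = 76
i=6,j=6: even sum, res = 76+36 = 112
i=6,j=7: odd sum, res = 112-7 = 105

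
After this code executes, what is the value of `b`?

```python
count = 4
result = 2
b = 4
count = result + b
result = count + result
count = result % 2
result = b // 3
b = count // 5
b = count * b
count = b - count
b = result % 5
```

count = 2+4 = 6
result = 6+2 = 8
count = 8%2 = 0
result = 4//3 = 1
b = 0//5 = 0
b = 0*0 = 0
count = 0-0 = 0
b = 1%5 = 1

1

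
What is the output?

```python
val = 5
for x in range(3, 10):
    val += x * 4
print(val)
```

x=3: val = 5+3*4 = 17
x=4: val = 17+4*4 = 33
x=5: val = 33+5*4 = 53
x=6: val = 53+6*4 = 77
x=7: val = 77+7*4 = 105
x=8: val = 105+8*4 = 137
x=9: val = 137+9*4 = 173

173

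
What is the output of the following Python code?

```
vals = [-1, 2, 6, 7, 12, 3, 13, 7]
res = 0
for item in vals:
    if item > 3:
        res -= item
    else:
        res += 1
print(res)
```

-42

item=-1: not >3, res = 0+1 = 1
item=2: not >3, res = 1+1 = 2
item=6: >3, res = 2-6 = -4
item=7: >3, res = (-4)-7 = -11
item=12: >3, res = (-11)-12 = -23
item=3: not >3, res = (-23)+1 = -22
item=13: >3, res = (-22)-13 = -35
item=7: >3, res = (-35)-7 = -42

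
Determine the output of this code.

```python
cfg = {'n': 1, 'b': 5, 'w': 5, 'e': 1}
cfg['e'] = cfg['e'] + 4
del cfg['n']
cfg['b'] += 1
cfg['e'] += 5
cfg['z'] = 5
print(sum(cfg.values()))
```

26

cfg['e'] = cfg['e']+4 = 5 → {'n': 1, 'b': 5, 'w': 5, 'e': 5}
del 'n' → {'b': 5, 'w': 5, 'e': 5}
cfg['b'] = 5+1 = 6 → {'b': 6, 'w': 5, 'e': 5}
cfg['e'] = 5+5 = 10 → {'b': 6, 'w': 5, 'e': 10}
cfg['z'] = 5 → {'b': 6, 'w': 5, 'e': 10, 'z': 5}
sum of values = 26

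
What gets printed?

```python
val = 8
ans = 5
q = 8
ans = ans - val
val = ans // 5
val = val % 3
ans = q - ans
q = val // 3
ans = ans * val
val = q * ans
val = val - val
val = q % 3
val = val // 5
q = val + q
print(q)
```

ans = 5-8 = -3
val = (-3)//5 = -1
val = (-1)%3 = 2
ans = 8-(-3) = 11
q = 2//3 = 0
ans = 11*2 = 22
val = 0*22 = 0
val = 0-0 = 0
val = 0%3 = 0
val = 0//5 = 0
q = 0+0 = 0

0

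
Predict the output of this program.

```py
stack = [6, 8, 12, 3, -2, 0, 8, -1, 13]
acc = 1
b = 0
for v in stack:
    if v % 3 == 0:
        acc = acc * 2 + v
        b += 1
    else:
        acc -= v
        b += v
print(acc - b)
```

v=6: %3==0, acc = 1*2+6 = 8; b=1
v=8: not %3==0, acc = 8-8 = 0; b=9
v=12: %3==0, acc = 0*2+12 = 12; b=10
v=3: %3==0, acc = 12*2+3 = 27; b=11
v=-2: not %3==0, acc = 27-(-2) = 29; b=9
v=0: %3==0, acc = 29*2+0 = 58; b=10
v=8: not %3==0, acc = 58-8 = 50; b=18
v=-1: not %3==0, acc = 50-(-1) = 51; b=17
v=13: not %3==0, acc = 51-13 = 38; b=30
acc-b = 38-30 = 8

8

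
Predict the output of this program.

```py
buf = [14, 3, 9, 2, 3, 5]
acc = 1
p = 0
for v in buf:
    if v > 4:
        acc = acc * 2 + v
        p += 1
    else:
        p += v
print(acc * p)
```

v=14: >4, acc = 1*2+14 = 16; p=1
v=3: not >4; p=4
v=9: >4, acc = 16*2+9 = 41; p=5
v=2: not >4; p=7
v=3: not >4; p=10
v=5: >4, acc = 41*2+5 = 87; p=11
acc*p = 87*11 = 957

957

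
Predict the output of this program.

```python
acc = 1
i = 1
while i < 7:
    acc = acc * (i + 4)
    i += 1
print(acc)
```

i=1: acc = 1*5 = 5
i=2: acc = 5*6 = 30
i=3: acc = 30*7 = 210
i=4: acc = 210*8 = 1680
i=5: acc = 1680*9 = 15120
i=6: acc = 15120*10 = 151200

151200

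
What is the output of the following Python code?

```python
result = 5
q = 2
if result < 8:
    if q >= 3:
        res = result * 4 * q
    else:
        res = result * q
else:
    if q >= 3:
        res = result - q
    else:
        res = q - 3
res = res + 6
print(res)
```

result=5, q=2
result < 8 is True; q >= 3 is False
→ res = result * q = 10
res = 10+6 = 16

16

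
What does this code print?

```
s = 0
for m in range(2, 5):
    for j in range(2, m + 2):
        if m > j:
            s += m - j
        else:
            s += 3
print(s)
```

22

m=2,j=2: not 2>2, s = 0+3 = 3
m=2,j=3: not 2>3, s = 3+3 = 6
m=3,j=2: 3>2, s = 6+1 = 7
m=3,j=3: not 3>3, s = 7+3 = 10
m=3,j=4: not 3>4, s = 10+3 = 13
m=4,j=2: 4>2, s = 13+2 = 15
m=4,j=3: 4>3, s = 15+1 = 16
m=4,j=4: not 4>4, s = 16+3 = 19
m=4,j=5: not 4>5, s = 19+3 = 22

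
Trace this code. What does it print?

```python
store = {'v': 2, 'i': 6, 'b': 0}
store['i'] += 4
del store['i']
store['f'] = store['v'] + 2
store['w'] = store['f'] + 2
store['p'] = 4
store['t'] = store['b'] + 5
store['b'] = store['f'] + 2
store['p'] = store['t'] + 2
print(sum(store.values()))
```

store['i'] = 6+4 = 10 → {'v': 2, 'i': 10, 'b': 0}
del 'i' → {'v': 2, 'b': 0}
store['f'] = store['v']+2 = 4 → {'v': 2, 'b': 0, 'f': 4}
store['w'] = store['f']+2 = 6 → {'v': 2, 'b': 0, 'f': 4, 'w': 6}
store['p'] = 4 → {'v': 2, 'b': 0, 'f': 4, 'w': 6, 'p': 4}
store['t'] = store['b']+5 = 5 → {'v': 2, 'b': 0, 'f': 4, 'w': 6, 'p': 4, 't': 5}
store['b'] = store['f']+2 = 6 → {'v': 2, 'b': 6, 'f': 4, 'w': 6, 'p': 4, 't': 5}
store['p'] = store['t']+2 = 7 → {'v': 2, 'b': 6, 'f': 4, 'w': 6, 'p': 7, 't': 5}
sum of values = 30

30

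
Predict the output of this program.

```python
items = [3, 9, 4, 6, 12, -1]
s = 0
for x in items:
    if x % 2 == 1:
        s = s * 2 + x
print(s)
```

x=3: odd, s = 0*2+3 = 3
x=9: odd, s = 3*2+9 = 15
x=4: not odd
x=6: not odd
x=12: not odd
x=-1: odd, s = 15*2+(-1) = 29

29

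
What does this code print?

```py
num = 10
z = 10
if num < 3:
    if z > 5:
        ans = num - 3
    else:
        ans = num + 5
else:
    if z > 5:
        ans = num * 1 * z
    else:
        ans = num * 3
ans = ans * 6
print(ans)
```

num=10, z=10
num < 3 is False; z > 5 is True
→ ans = num * 1 * z = 100
ans = 100*6 = 600

600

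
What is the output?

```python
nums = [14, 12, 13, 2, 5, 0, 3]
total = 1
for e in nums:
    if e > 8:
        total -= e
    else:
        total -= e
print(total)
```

-48

e=14: >8, total = 1-14 = -13
e=12: >8, total = (-13)-12 = -25
e=13: >8, total = (-25)-13 = -38
e=2: not >8, total = (-38)-2 = -40
e=5: not >8, total = (-40)-5 = -45
e=0: not >8, total = (-45)-0 = -45
e=3: not >8, total = (-45)-3 = -48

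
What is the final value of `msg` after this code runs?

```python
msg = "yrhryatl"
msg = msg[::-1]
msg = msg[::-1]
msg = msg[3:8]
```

'ryatl'

reverse → 'ltayrhry'
reverse → 'yrhryatl'
slice [3:8] → 'ryatl'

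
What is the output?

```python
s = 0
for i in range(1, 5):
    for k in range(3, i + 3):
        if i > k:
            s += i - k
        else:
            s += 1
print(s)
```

10

i=1,k=3: not 1>3, s = 0+1 = 1
i=2,k=3: not 2>3, s = 1+1 = 2
i=2,k=4: not 2>4, s = 2+1 = 3
i=3,k=3: not 3>3, s = 3+1 = 4
i=3,k=4: not 3>4, s = 4+1 = 5
i=3,k=5: not 3>5, s = 5+1 = 6
i=4,k=3: 4>3, s = 6+1 = 7
i=4,k=4: not 4>4, s = 7+1 = 8
i=4,k=5: not 4>5, s = 8+1 = 9
i=4,k=6: not 4>6, s = 9+1 = 10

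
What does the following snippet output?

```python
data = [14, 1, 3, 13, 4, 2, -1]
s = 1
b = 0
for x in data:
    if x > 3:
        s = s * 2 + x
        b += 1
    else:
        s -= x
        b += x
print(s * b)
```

616

x=14: >3, s = 1*2+14 = 16; b=1
x=1: not >3, s = 16-1 = 15; b=2
x=3: not >3, s = 15-3 = 12; b=5
x=13: >3, s = 12*2+13 = 37; b=6
x=4: >3, s = 37*2+4 = 78; b=7
x=2: not >3, s = 78-2 = 76; b=9
x=-1: not >3, s = 76-(-1) = 77; b=8
s*b = 77*8 = 616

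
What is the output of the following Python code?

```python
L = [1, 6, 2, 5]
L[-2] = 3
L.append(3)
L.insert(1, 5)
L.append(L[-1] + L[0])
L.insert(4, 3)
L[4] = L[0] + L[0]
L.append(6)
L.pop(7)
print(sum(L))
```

31

L[-2] = 3 → [1, 6, 3, 5]
append 3 → [1, 6, 3, 5, 3]
insert 5 at 1 → [1, 5, 6, 3, 5, 3]
append L[-1]+L[0] = 3+1 = 4 → [1, 5, 6, 3, 5, 3, 4]
insert 3 at 4 → [1, 5, 6, 3, 3, 5, 3, 4]
L[4] = L[0]+L[0] = 1+1 = 2 → [1, 5, 6, 3, 2, 5, 3, 4]
append 6 → [1, 5, 6, 3, 2, 5, 3, 4, 6]
pop(7) removes 4 → [1, 5, 6, 3, 2, 5, 3, 6]
sum = 31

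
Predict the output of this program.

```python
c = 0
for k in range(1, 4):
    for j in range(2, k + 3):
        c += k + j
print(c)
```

k=1,j=2: c = 0+3 = 3
k=1,j=3: c = 3+4 = 7
k=2,j=2: c = 7+4 = 11
k=2,j=3: c = 11+5 = 16
k=2,j=4: c = 16+6 = 22
k=3,j=2: c = 22+5 = 27
k=3,j=3: c = 27+6 = 33
k=3,j=4: c = 33+7 = 40
k=3,j=5: c = 40+8 = 48

48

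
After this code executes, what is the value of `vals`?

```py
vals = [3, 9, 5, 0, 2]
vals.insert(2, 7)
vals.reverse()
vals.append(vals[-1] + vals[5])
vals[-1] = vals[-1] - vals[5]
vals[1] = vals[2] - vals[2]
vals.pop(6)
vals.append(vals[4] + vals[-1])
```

insert 7 at 2 → [3, 9, 7, 5, 0, 2]
reverse → [2, 0, 5, 7, 9, 3]
append vals[-1]+vals[5] = 3+3 = 6 → [2, 0, 5, 7, 9, 3, 6]
vals[-1] = vals[-1]-vals[5] = 6-3 = 3 → [2, 0, 5, 7, 9, 3, 3]
vals[1] = vals[2]-vals[2] = 5-5 = 0 → [2, 0, 5, 7, 9, 3, 3]
pop(6) removes 3 → [2, 0, 5, 7, 9, 3]
append vals[4]+vals[-1] = 9+3 = 12 → [2, 0, 5, 7, 9, 3, 12]

[2, 0, 5, 7, 9, 3, 12]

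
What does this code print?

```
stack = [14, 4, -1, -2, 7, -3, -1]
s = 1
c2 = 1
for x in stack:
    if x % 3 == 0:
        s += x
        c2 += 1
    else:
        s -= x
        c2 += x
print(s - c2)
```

-46

x=14: not %3==0, s = 1-14 = -13; c2=15
x=4: not %3==0, s = (-13)-4 = -17; c2=19
x=-1: not %3==0, s = (-17)-(-1) = -16; c2=18
x=-2: not %3==0, s = (-16)-(-2) = -14; c2=16
x=7: not %3==0, s = (-14)-7 = -21; c2=23
x=-3: %3==0, s = (-21)+(-3) = -24; c2=24
x=-1: not %3==0, s = (-24)-(-1) = -23; c2=23
s-c2 = (-23)-23 = -46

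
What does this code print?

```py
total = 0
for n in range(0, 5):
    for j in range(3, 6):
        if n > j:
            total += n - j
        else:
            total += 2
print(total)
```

29

n=0,j=3: not 0>3, total = 0+2 = 2
n=0,j=4: not 0>4, total = 2+2 = 4
n=0,j=5: not 0>5, total = 4+2 = 6
n=1,j=3: not 1>3, total = 6+2 = 8
n=1,j=4: not 1>4, total = 8+2 = 10
n=1,j=5: not 1>5, total = 10+2 = 12
n=2,j=3: not 2>3, total = 12+2 = 14
n=2,j=4: not 2>4, total = 14+2 = 16
n=2,j=5: not 2>5, total = 16+2 = 18
n=3,j=3: not 3>3, total = 18+2 = 20
n=3,j=4: not 3>4, total = 20+2 = 22
n=3,j=5: not 3>5, total = 22+2 = 24
n=4,j=3: 4>3, total = 24+1 = 25
n=4,j=4: not 4>4, total = 25+2 = 27
n=4,j=5: not 4>5, total = 27+2 = 29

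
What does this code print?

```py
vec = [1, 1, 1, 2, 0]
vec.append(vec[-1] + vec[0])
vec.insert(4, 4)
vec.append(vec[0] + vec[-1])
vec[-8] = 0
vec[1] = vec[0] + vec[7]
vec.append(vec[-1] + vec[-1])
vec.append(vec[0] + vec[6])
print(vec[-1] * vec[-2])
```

append vec[-1]+vec[0] = 0+1 = 1 → [1, 1, 1, 2, 0, 1]
insert 4 at 4 → [1, 1, 1, 2, 4, 0, 1]
append vec[0]+vec[-1] = 1+1 = 2 → [1, 1, 1, 2, 4, 0, 1, 2]
vec[-8] = 0 → [0, 1, 1, 2, 4, 0, 1, 2]
vec[1] = vec[0]+vec[7] = 0+2 = 2 → [0, 2, 1, 2, 4, 0, 1, 2]
append vec[-1]+vec[-1] = 2+2 = 4 → [0, 2, 1, 2, 4, 0, 1, 2, 4]
append vec[0]+vec[6] = 0+1 = 1 → [0, 2, 1, 2, 4, 0, 1, 2, 4, 1]
vec[-1]*vec[-2] = 1*4 = 4

4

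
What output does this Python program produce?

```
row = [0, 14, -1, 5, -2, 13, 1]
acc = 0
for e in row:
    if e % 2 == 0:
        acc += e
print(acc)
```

e=0: even, acc = 0+0 = 0
e=14: even, acc = 0+14 = 14
e=-1: not even
e=5: not even
e=-2: even, acc = 14+(-2) = 12
e=13: not even
e=1: not even

12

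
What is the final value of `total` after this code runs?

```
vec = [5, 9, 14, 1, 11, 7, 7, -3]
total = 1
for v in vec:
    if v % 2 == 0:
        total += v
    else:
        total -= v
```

-22

v=5: not even, total = 1-5 = -4
v=9: not even, total = (-4)-9 = -13
v=14: even, total = (-13)+14 = 1
v=1: not even, total = 1-1 = 0
v=11: not even, total = 0-11 = -11
v=7: not even, total = (-11)-7 = -18
v=7: not even, total = (-18)-7 = -25
v=-3: not even, total = (-25)-(-3) = -22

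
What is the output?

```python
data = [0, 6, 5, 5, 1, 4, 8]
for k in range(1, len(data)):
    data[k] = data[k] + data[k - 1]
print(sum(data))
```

100

k=1: data[1] = 6+0 = 6 → [0, 6, 5, 5, 1, 4, 8]
k=2: data[2] = 5+6 = 11 → [0, 6, 11, 5, 1, 4, 8]
k=3: data[3] = 5+11 = 16 → [0, 6, 11, 16, 1, 4, 8]
k=4: data[4] = 1+16 = 17 → [0, 6, 11, 16, 17, 4, 8]
k=5: data[5] = 4+17 = 21 → [0, 6, 11, 16, 17, 21, 8]
k=6: data[6] = 8+21 = 29 → [0, 6, 11, 16, 17, 21, 29]
sum = 100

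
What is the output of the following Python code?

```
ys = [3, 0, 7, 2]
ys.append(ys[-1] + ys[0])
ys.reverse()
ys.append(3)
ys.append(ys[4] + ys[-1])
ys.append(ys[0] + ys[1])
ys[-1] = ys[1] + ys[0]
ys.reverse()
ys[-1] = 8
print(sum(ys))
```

append ys[-1]+ys[0] = 2+3 = 5 → [3, 0, 7, 2, 5]
reverse → [5, 2, 7, 0, 3]
append 3 → [5, 2, 7, 0, 3, 3]
append ys[4]+ys[-1] = 3+3 = 6 → [5, 2, 7, 0, 3, 3, 6]
append ys[0]+ys[1] = 5+2 = 7 → [5, 2, 7, 0, 3, 3, 6, 7]
ys[-1] = ys[1]+ys[0] = 2+5 = 7 → [5, 2, 7, 0, 3, 3, 6, 7]
reverse → [7, 6, 3, 3, 0, 7, 2, 5]
ys[-1] = 8 → [7, 6, 3, 3, 0, 7, 2, 8]
sum = 36

36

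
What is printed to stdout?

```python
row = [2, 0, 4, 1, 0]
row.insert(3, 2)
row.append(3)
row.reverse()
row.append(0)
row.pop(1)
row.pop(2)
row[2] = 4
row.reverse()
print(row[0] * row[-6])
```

0

insert 2 at 3 → [2, 0, 4, 2, 1, 0]
append 3 → [2, 0, 4, 2, 1, 0, 3]
reverse → [3, 0, 1, 2, 4, 0, 2]
append 0 → [3, 0, 1, 2, 4, 0, 2, 0]
pop(1) removes 0 → [3, 1, 2, 4, 0, 2, 0]
pop(2) removes 2 → [3, 1, 4, 0, 2, 0]
row[2] = 4 → [3, 1, 4, 0, 2, 0]
reverse → [0, 2, 0, 4, 1, 3]
row[0]*row[-6] = 0*0 = 0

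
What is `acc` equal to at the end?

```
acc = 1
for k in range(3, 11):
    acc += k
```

53

k=3: acc = 1+3 = 4
k=4: acc = 4+4 = 8
k=5: acc = 8+5 = 13
k=6: acc = 13+6 = 19
k=7: acc = 19+7 = 26
k=8: acc = 26+8 = 34
k=9: acc = 34+9 = 43
k=10: acc = 43+10 = 53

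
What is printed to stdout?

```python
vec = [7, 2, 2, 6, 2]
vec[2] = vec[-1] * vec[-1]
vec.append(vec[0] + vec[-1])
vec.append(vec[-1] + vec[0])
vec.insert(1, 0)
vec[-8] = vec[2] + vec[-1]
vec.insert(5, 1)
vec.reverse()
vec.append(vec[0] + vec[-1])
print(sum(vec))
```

vec[2] = vec[-1]*vec[-1] = 2*2 = 4 → [7, 2, 4, 6, 2]
append vec[0]+vec[-1] = 7+2 = 9 → [7, 2, 4, 6, 2, 9]
append vec[-1]+vec[0] = 9+7 = 16 → [7, 2, 4, 6, 2, 9, 16]
insert 0 at 1 → [7, 0, 2, 4, 6, 2, 9, 16]
vec[-8] = vec[2]+vec[-1] = 2+16 = 18 → [18, 0, 2, 4, 6, 2, 9, 16]
insert 1 at 5 → [18, 0, 2, 4, 6, 1, 2, 9, 16]
reverse → [16, 9, 2, 1, 6, 4, 2, 0, 18]
append vec[0]+vec[-1] = 16+18 = 34 → [16, 9, 2, 1, 6, 4, 2, 0, 18, 34]
sum = 92

92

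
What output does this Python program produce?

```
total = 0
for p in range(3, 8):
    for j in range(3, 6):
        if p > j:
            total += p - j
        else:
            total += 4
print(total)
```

p=3,j=3: not 3>3, total = 0+4 = 4
p=3,j=4: not 3>4, total = 4+4 = 8
p=3,j=5: not 3>5, total = 8+4 = 12
p=4,j=3: 4>3, total = 12+1 = 13
p=4,j=4: not 4>4, total = 13+4 = 17
p=4,j=5: not 4>5, total = 17+4 = 21
p=5,j=3: 5>3, total = 21+2 = 23
p=5,j=4: 5>4, total = 23+1 = 24
p=5,j=5: not 5>5, total = 24+4 = 28
p=6,j=3: 6>3, total = 28+3 = 31
p=6,j=4: 6>4, total = 31+2 = 33
p=6,j=5: 6>5, total = 33+1 = 34
p=7,j=3: 7>3, total = 34+4 = 38
p=7,j=4: 7>4, total = 38+3 = 41
p=7,j=5: 7>5, total = 41+2 = 43

43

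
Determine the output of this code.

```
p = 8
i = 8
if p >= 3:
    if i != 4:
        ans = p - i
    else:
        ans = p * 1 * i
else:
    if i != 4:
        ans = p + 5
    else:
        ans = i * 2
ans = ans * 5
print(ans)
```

0

p=8, i=8
p >= 3 is True; i != 4 is True
→ ans = p - i = 0
ans = 0*5 = 0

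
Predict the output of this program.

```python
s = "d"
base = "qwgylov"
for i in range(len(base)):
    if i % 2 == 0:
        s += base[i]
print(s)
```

dqglv

i=0: add 'q' → 'dq'
i=1: skip
i=2: add 'g' → 'dqg'
i=3: skip
i=4: add 'l' → 'dqgl'
i=5: skip
i=6: add 'v' → 'dqglv'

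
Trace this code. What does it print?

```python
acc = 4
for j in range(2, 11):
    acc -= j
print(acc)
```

j=2: acc = 4-2 = 2
j=3: acc = 2-3 = -1
j=4: acc = (-1)-4 = -5
j=5: acc = (-5)-5 = -10
j=6: acc = (-10)-6 = -16
j=7: acc = (-16)-7 = -23
j=8: acc = (-23)-8 = -31
j=9: acc = (-31)-9 = -40
j=10: acc = (-40)-10 = -50

-50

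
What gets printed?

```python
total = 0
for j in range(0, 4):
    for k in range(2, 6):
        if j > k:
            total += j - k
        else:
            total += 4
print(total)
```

j=0,k=2: not 0>2, total = 0+4 = 4
j=0,k=3: not 0>3, total = 4+4 = 8
j=0,k=4: not 0>4, total = 8+4 = 12
j=0,k=5: not 0>5, total = 12+4 = 16
j=1,k=2: not 1>2, total = 16+4 = 20
j=1,k=3: not 1>3, total = 20+4 = 24
j=1,k=4: not 1>4, total = 24+4 = 28
j=1,k=5: not 1>5, total = 28+4 = 32
j=2,k=2: not 2>2, total = 32+4 = 36
j=2,k=3: not 2>3, total = 36+4 = 40
j=2,k=4: not 2>4, total = 40+4 = 44
j=2,k=5: not 2>5, total = 44+4 = 48
j=3,k=2: 3>2, total = 48+1 = 49
j=3,k=3: not 3>3, total = 49+4 = 53
j=3,k=4: not 3>4, total = 53+4 = 57
j=3,k=5: not 3>5, total = 57+4 = 61

61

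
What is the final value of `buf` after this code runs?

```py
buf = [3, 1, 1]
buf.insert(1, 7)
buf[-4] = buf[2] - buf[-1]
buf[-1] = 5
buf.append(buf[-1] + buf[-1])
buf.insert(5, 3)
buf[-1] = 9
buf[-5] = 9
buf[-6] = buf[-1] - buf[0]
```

insert 7 at 1 → [3, 7, 1, 1]
buf[-4] = buf[2]-buf[-1] = 1-1 = 0 → [0, 7, 1, 1]
buf[-1] = 5 → [0, 7, 1, 5]
append buf[-1]+buf[-1] = 5+5 = 10 → [0, 7, 1, 5, 10]
insert 3 at 5 → [0, 7, 1, 5, 10, 3]
buf[-1] = 9 → [0, 7, 1, 5, 10, 9]
buf[-5] = 9 → [0, 9, 1, 5, 10, 9]
buf[-6] = buf[-1]-buf[0] = 9-0 = 9 → [9, 9, 1, 5, 10, 9]

[9, 9, 1, 5, 10, 9]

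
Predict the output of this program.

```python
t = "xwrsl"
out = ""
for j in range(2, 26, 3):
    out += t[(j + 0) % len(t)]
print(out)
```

j=2: add t[2]='r' → 'r'
j=5: add t[0]='x' → 'rx'
j=8: add t[3]='s' → 'rxs'
j=11: add t[1]='w' → 'rxsw'
j=14: add t[4]='l' → 'rxswl'
j=17: add t[2]='r' → 'rxswlr'
j=20: add t[0]='x' → 'rxswlrx'
j=23: add t[3]='s' → 'rxswlrxs'

rxswlrxs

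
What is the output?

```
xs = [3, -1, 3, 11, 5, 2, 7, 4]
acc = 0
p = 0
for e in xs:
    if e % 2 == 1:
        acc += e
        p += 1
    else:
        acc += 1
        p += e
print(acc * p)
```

360

e=3: odd, acc = 0+3 = 3; p=1
e=-1: odd, acc = 3+(-1) = 2; p=2
e=3: odd, acc = 2+3 = 5; p=3
e=11: odd, acc = 5+11 = 16; p=4
e=5: odd, acc = 16+5 = 21; p=5
e=2: not odd, acc = 21+1 = 22; p=7
e=7: odd, acc = 22+7 = 29; p=8
e=4: not odd, acc = 29+1 = 30; p=12
acc*p = 30*12 = 360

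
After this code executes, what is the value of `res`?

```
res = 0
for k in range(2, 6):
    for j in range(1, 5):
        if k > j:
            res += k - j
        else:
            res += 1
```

26

k=2,j=1: 2>1, res = 0+1 = 1
k=2,j=2: not 2>2, res = 1+1 = 2
k=2,j=3: not 2>3, res = 2+1 = 3
k=2,j=4: not 2>4, res = 3+1 = 4
k=3,j=1: 3>1, res = 4+2 = 6
k=3,j=2: 3>2, res = 6+1 = 7
k=3,j=3: not 3>3, res = 7+1 = 8
k=3,j=4: not 3>4, res = 8+1 = 9
k=4,j=1: 4>1, res = 9+3 = 12
k=4,j=2: 4>2, res = 12+2 = 14
k=4,j=3: 4>3, res = 14+1 = 15
k=4,j=4: not 4>4, res = 15+1 = 16
k=5,j=1: 5>1, res = 16+4 = 20
k=5,j=2: 5>2, res = 20+3 = 23
k=5,j=3: 5>3, res = 23+2 = 25
k=5,j=4: 5>4, res = 25+1 = 26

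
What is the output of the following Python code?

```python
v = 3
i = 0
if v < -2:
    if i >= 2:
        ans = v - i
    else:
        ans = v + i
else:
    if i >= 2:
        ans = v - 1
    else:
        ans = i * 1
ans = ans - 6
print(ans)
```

-6

v=3, i=0
v < -2 is False; i >= 2 is False
→ ans = i * 1 = 0
ans = 0-6 = -6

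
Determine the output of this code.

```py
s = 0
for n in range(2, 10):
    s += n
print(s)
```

44

n=2: s = 0+2 = 2
n=3: s = 2+3 = 5
n=4: s = 5+4 = 9
n=5: s = 9+5 = 14
n=6: s = 14+6 = 20
n=7: s = 20+7 = 27
n=8: s = 27+8 = 35
n=9: s = 35+9 = 44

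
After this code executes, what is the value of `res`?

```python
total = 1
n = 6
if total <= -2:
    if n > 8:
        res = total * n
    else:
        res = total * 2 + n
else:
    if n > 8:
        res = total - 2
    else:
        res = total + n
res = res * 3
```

21

total=1, n=6
total <= -2 is False; n > 8 is False
→ res = total + n = 7
res = 7*3 = 21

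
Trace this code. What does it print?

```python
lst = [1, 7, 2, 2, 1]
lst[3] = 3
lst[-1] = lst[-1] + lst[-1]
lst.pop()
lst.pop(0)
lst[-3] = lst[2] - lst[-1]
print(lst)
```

lst[3] = 3 → [1, 7, 2, 3, 1]
lst[-1] = lst[-1]+lst[-1] = 1+1 = 2 → [1, 7, 2, 3, 2]
pop() removes 2 → [1, 7, 2, 3]
pop(0) removes 1 → [7, 2, 3]
lst[-3] = lst[2]-lst[-1] = 3-3 = 0 → [0, 2, 3]

[0, 2, 3]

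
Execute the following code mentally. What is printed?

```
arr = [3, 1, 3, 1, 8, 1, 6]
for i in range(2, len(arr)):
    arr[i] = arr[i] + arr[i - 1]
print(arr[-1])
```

20

i=2: arr[2] = 3+1 = 4 → [3, 1, 4, 1, 8, 1, 6]
i=3: arr[3] = 1+4 = 5 → [3, 1, 4, 5, 8, 1, 6]
i=4: arr[4] = 8+5 = 13 → [3, 1, 4, 5, 13, 1, 6]
i=5: arr[5] = 1+13 = 14 → [3, 1, 4, 5, 13, 14, 6]
i=6: arr[6] = 6+14 = 20 → [3, 1, 4, 5, 13, 14, 20]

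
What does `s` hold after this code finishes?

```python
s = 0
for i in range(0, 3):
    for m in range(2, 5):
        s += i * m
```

i=0,m=2: s = 0+0 = 0
i=0,m=3: s = 0+0 = 0
i=0,m=4: s = 0+0 = 0
i=1,m=2: s = 0+2 = 2
i=1,m=3: s = 2+3 = 5
i=1,m=4: s = 5+4 = 9
i=2,m=2: s = 9+4 = 13
i=2,m=3: s = 13+6 = 19
i=2,m=4: s = 19+8 = 27

27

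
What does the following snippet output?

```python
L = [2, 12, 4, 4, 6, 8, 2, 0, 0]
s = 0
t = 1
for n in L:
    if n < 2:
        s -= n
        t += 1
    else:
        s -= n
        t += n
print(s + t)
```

3

n=2: not <2, s = 0-2 = -2; t=3
n=12: not <2, s = (-2)-12 = -14; t=15
n=4: not <2, s = (-14)-4 = -18; t=19
n=4: not <2, s = (-18)-4 = -22; t=23
n=6: not <2, s = (-22)-6 = -28; t=29
n=8: not <2, s = (-28)-8 = -36; t=37
n=2: not <2, s = (-36)-2 = -38; t=39
n=0: <2, s = (-38)-0 = -38; t=40
n=0: <2, s = (-38)-0 = -38; t=41
s+t = (-38)+41 = 3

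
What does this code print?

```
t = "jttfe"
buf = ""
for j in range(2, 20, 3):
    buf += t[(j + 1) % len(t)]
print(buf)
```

j=2: add t[3]='f' → 'f'
j=5: add t[1]='t' → 'ft'
j=8: add t[4]='e' → 'fte'
j=11: add t[2]='t' → 'ftet'
j=14: add t[0]='j' → 'ftetj'
j=17: add t[3]='f' → 'ftetjf'

ftetjf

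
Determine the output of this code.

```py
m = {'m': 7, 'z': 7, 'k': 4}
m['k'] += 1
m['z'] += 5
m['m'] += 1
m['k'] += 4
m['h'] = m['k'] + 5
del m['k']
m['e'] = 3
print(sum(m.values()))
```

m['k'] = 4+1 = 5 → {'m': 7, 'z': 7, 'k': 5}
m['z'] = 7+5 = 12 → {'m': 7, 'z': 12, 'k': 5}
m['m'] = 7+1 = 8 → {'m': 8, 'z': 12, 'k': 5}
m['k'] = 5+4 = 9 → {'m': 8, 'z': 12, 'k': 9}
m['h'] = m['k']+5 = 14 → {'m': 8, 'z': 12, 'k': 9, 'h': 14}
del 'k' → {'m': 8, 'z': 12, 'h': 14}
m['e'] = 3 → {'m': 8, 'z': 12, 'h': 14, 'e': 3}
sum of values = 37

37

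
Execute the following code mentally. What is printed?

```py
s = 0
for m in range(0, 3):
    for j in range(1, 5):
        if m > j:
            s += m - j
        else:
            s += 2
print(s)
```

m=0,j=1: not 0>1, s = 0+2 = 2
m=0,j=2: not 0>2, s = 2+2 = 4
m=0,j=3: not 0>3, s = 4+2 = 6
m=0,j=4: not 0>4, s = 6+2 = 8
m=1,j=1: not 1>1, s = 8+2 = 10
m=1,j=2: not 1>2, s = 10+2 = 12
m=1,j=3: not 1>3, s = 12+2 = 14
m=1,j=4: not 1>4, s = 14+2 = 16
m=2,j=1: 2>1, s = 16+1 = 17
m=2,j=2: not 2>2, s = 17+2 = 19
m=2,j=3: not 2>3, s = 19+2 = 21
m=2,j=4: not 2>4, s = 21+2 = 23

23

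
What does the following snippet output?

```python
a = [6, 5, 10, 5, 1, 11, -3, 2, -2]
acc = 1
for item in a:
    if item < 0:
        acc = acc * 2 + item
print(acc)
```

-4

item=6: not <0
item=5: not <0
item=10: not <0
item=5: not <0
item=1: not <0
item=11: not <0
item=-3: <0, acc = 1*2+(-3) = -1
item=2: not <0
item=-2: <0, acc = (-1)*2+(-2) = -4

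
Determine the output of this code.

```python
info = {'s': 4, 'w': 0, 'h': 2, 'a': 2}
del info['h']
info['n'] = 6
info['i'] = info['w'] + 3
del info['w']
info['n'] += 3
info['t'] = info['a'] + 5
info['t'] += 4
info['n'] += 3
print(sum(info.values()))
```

del 'h' → {'s': 4, 'w': 0, 'a': 2}
info['n'] = 6 → {'s': 4, 'w': 0, 'a': 2, 'n': 6}
info['i'] = info['w']+3 = 3 → {'s': 4, 'w': 0, 'a': 2, 'n': 6, 'i': 3}
del 'w' → {'s': 4, 'a': 2, 'n': 6, 'i': 3}
info['n'] = 6+3 = 9 → {'s': 4, 'a': 2, 'n': 9, 'i': 3}
info['t'] = info['a']+5 = 7 → {'s': 4, 'a': 2, 'n': 9, 'i': 3, 't': 7}
info['t'] = 7+4 = 11 → {'s': 4, 'a': 2, 'n': 9, 'i': 3, 't': 11}
info['n'] = 9+3 = 12 → {'s': 4, 'a': 2, 'n': 12, 'i': 3, 't': 11}
sum of values = 32

32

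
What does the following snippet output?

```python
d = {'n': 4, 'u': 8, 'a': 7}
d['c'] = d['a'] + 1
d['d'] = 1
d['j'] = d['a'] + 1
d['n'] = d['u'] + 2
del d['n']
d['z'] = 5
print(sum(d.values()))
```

d['c'] = d['a']+1 = 8 → {'n': 4, 'u': 8, 'a': 7, 'c': 8}
d['d'] = 1 → {'n': 4, 'u': 8, 'a': 7, 'c': 8, 'd': 1}
d['j'] = d['a']+1 = 8 → {'n': 4, 'u': 8, 'a': 7, 'c': 8, 'd': 1, 'j': 8}
d['n'] = d['u']+2 = 10 → {'n': 10, 'u': 8, 'a': 7, 'c': 8, 'd': 1, 'j': 8}
del 'n' → {'u': 8, 'a': 7, 'c': 8, 'd': 1, 'j': 8}
d['z'] = 5 → {'u': 8, 'a': 7, 'c': 8, 'd': 1, 'j': 8, 'z': 5}
sum of values = 37

37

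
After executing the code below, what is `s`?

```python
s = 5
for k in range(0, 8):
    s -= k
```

k=0: s = 5-0 = 5
k=1: s = 5-1 = 4
k=2: s = 4-2 = 2
k=3: s = 2-3 = -1
k=4: s = (-1)-4 = -5
k=5: s = (-5)-5 = -10
k=6: s = (-10)-6 = -16
k=7: s = (-16)-7 = -23

-23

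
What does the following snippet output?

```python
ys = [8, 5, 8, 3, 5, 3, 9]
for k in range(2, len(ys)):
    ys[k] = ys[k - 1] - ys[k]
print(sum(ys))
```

-44

k=2: ys[2] = 5-8 = -3 → [8, 5, -3, 3, 5, 3, 9]
k=3: ys[3] = (-3)-3 = -6 → [8, 5, -3, -6, 5, 3, 9]
k=4: ys[4] = (-6)-5 = -11 → [8, 5, -3, -6, -11, 3, 9]
k=5: ys[5] = (-11)-3 = -14 → [8, 5, -3, -6, -11, -14, 9]
k=6: ys[6] = (-14)-9 = -23 → [8, 5, -3, -6, -11, -14, -23]
sum = -44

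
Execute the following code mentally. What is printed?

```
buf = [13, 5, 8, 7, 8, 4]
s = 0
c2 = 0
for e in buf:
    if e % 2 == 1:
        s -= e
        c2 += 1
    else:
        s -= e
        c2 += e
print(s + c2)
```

e=13: odd, s = 0-13 = -13; c2=1
e=5: odd, s = (-13)-5 = -18; c2=2
e=8: not odd, s = (-18)-8 = -26; c2=10
e=7: odd, s = (-26)-7 = -33; c2=11
e=8: not odd, s = (-33)-8 = -41; c2=19
e=4: not odd, s = (-41)-4 = -45; c2=23
s+c2 = (-45)+23 = -22

-22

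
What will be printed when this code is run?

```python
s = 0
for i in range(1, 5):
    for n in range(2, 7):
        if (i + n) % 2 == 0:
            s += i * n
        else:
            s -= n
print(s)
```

i=1,n=2: odd sum, s = 0-2 = -2
i=1,n=3: even sum, s = (-2)+3 = 1
i=1,n=4: odd sum, s = 1-4 = -3
i=1,n=5: even sum, s = (-3)+5 = 2
i=1,n=6: odd sum, s = 2-6 = -4
i=2,n=2: even sum, s = (-4)+4 = 0
i=2,n=3: odd sum, s = 0-3 = -3
i=2,n=4: even sum, s = (-3)+8 = 5
i=2,n=5: odd sum, s = 5-5 = 0
i=2,n=6: even sum, s = 0+12 = 12
i=3,n=2: odd sum, s = 12-2 = 10
i=3,n=3: even sum, s = 10+9 = 19
i=3,n=4: odd sum, s = 19-4 = 15
i=3,n=5: even sum, s = 15+15 = 30
i=3,n=6: odd sum, s = 30-6 = 24
i=4,n=2: even sum, s = 24+8 = 32
i=4,n=3: odd sum, s = 32-3 = 29
i=4,n=4: even sum, s = 29+16 = 45
i=4,n=5: odd sum, s = 45-5 = 40
i=4,n=6: even sum, s = 40+24 = 64

64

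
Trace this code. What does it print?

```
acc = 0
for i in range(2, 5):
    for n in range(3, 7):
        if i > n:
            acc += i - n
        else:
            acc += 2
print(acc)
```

23

i=2,n=3: not 2>3, acc = 0+2 = 2
i=2,n=4: not 2>4, acc = 2+2 = 4
i=2,n=5: not 2>5, acc = 4+2 = 6
i=2,n=6: not 2>6, acc = 6+2 = 8
i=3,n=3: not 3>3, acc = 8+2 = 10
i=3,n=4: not 3>4, acc = 10+2 = 12
i=3,n=5: not 3>5, acc = 12+2 = 14
i=3,n=6: not 3>6, acc = 14+2 = 16
i=4,n=3: 4>3, acc = 16+1 = 17
i=4,n=4: not 4>4, acc = 17+2 = 19
i=4,n=5: not 4>5, acc = 19+2 = 21
i=4,n=6: not 4>6, acc = 21+2 = 23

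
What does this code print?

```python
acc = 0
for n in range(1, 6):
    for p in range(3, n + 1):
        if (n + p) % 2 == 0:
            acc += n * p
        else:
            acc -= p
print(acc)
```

n=3,p=3: even sum, acc = 0+9 = 9
n=4,p=3: odd sum, acc = 9-3 = 6
n=4,p=4: even sum, acc = 6+16 = 22
n=5,p=3: even sum, acc = 22+15 = 37
n=5,p=4: odd sum, acc = 37-4 = 33
n=5,p=5: even sum, acc = 33+25 = 58

58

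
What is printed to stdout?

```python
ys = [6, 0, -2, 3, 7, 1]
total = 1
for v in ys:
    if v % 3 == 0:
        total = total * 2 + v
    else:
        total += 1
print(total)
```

v=6: %3==0, total = 1*2+6 = 8
v=0: %3==0, total = 8*2+0 = 16
v=-2: not %3==0, total = 16+1 = 17
v=3: %3==0, total = 17*2+3 = 37
v=7: not %3==0, total = 37+1 = 38
v=1: not %3==0, total = 38+1 = 39

39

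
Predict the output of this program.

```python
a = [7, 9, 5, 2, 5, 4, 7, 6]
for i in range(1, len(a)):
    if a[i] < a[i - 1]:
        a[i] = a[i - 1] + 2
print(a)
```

i=1: 9>=7, unchanged → [7, 9, 5, 2, 5, 4, 7, 6]
i=2: 5<9, a[2] = 9+2 = 11 → [7, 9, 11, 2, 5, 4, 7, 6]
i=3: 2<11, a[3] = 11+2 = 13 → [7, 9, 11, 13, 5, 4, 7, 6]
i=4: 5<13, a[4] = 13+2 = 15 → [7, 9, 11, 13, 15, 4, 7, 6]
i=5: 4<15, a[5] = 15+2 = 17 → [7, 9, 11, 13, 15, 17, 7, 6]
i=6: 7<17, a[6] = 17+2 = 19 → [7, 9, 11, 13, 15, 17, 19, 6]
i=7: 6<19, a[7] = 19+2 = 21 → [7, 9, 11, 13, 15, 17, 19, 21]

[7, 9, 11, 13, 15, 17, 19, 21]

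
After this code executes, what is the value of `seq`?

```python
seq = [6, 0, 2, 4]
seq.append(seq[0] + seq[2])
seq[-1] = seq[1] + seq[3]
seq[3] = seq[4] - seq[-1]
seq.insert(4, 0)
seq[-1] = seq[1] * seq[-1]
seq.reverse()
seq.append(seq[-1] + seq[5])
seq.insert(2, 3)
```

[0, 0, 3, 0, 2, 0, 6, 12]

append seq[0]+seq[2] = 6+2 = 8 → [6, 0, 2, 4, 8]
seq[-1] = seq[1]+seq[3] = 0+4 = 4 → [6, 0, 2, 4, 4]
seq[3] = seq[4]-seq[-1] = 4-4 = 0 → [6, 0, 2, 0, 4]
insert 0 at 4 → [6, 0, 2, 0, 0, 4]
seq[-1] = seq[1]*seq[-1] = 0*4 = 0 → [6, 0, 2, 0, 0, 0]
reverse → [0, 0, 0, 2, 0, 6]
append seq[-1]+seq[5] = 6+6 = 12 → [0, 0, 0, 2, 0, 6, 12]
insert 3 at 2 → [0, 0, 3, 0, 2, 0, 6, 12]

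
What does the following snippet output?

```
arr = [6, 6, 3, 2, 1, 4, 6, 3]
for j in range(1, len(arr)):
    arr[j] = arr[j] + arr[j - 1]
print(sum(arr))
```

j=1: arr[1] = 6+6 = 12 → [6, 12, 3, 2, 1, 4, 6, 3]
j=2: arr[2] = 3+12 = 15 → [6, 12, 15, 2, 1, 4, 6, 3]
j=3: arr[3] = 2+15 = 17 → [6, 12, 15, 17, 1, 4, 6, 3]
j=4: arr[4] = 1+17 = 18 → [6, 12, 15, 17, 18, 4, 6, 3]
j=5: arr[5] = 4+18 = 22 → [6, 12, 15, 17, 18, 22, 6, 3]
j=6: arr[6] = 6+22 = 28 → [6, 12, 15, 17, 18, 22, 28, 3]
j=7: arr[7] = 3+28 = 31 → [6, 12, 15, 17, 18, 22, 28, 31]
sum = 149

149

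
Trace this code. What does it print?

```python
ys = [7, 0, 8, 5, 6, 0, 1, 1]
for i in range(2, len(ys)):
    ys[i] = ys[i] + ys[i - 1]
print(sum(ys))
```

107

i=2: ys[2] = 8+0 = 8 → [7, 0, 8, 5, 6, 0, 1, 1]
i=3: ys[3] = 5+8 = 13 → [7, 0, 8, 13, 6, 0, 1, 1]
i=4: ys[4] = 6+13 = 19 → [7, 0, 8, 13, 19, 0, 1, 1]
i=5: ys[5] = 0+19 = 19 → [7, 0, 8, 13, 19, 19, 1, 1]
i=6: ys[6] = 1+19 = 20 → [7, 0, 8, 13, 19, 19, 20, 1]
i=7: ys[7] = 1+20 = 21 → [7, 0, 8, 13, 19, 19, 20, 21]
sum = 107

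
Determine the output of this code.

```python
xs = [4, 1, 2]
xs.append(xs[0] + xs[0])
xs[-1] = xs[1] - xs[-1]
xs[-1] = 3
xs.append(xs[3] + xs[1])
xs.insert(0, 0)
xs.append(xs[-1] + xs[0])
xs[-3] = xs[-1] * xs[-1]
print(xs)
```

[0, 4, 1, 2, 16, 4, 4]

append xs[0]+xs[0] = 4+4 = 8 → [4, 1, 2, 8]
xs[-1] = xs[1]-xs[-1] = 1-8 = -7 → [4, 1, 2, -7]
xs[-1] = 3 → [4, 1, 2, 3]
append xs[3]+xs[1] = 3+1 = 4 → [4, 1, 2, 3, 4]
insert 0 at 0 → [0, 4, 1, 2, 3, 4]
append xs[-1]+xs[0] = 4+0 = 4 → [0, 4, 1, 2, 3, 4, 4]
xs[-3] = xs[-1]*xs[-1] = 4*4 = 16 → [0, 4, 1, 2, 16, 4, 4]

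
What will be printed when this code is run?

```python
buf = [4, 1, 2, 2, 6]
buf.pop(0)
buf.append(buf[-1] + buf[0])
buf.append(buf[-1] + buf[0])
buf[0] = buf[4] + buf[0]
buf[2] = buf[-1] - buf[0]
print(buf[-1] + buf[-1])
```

16

pop(0) removes 4 → [1, 2, 2, 6]
append buf[-1]+buf[0] = 6+1 = 7 → [1, 2, 2, 6, 7]
append buf[-1]+buf[0] = 7+1 = 8 → [1, 2, 2, 6, 7, 8]
buf[0] = buf[4]+buf[0] = 7+1 = 8 → [8, 2, 2, 6, 7, 8]
buf[2] = buf[-1]-buf[0] = 8-8 = 0 → [8, 2, 0, 6, 7, 8]
buf[-1]+buf[-1] = 8+8 = 16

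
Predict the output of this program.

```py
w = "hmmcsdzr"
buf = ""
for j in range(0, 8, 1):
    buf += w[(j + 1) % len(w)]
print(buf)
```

j=0: add w[1]='m' → 'm'
j=1: add w[2]='m' → 'mm'
j=2: add w[3]='c' → 'mmc'
j=3: add w[4]='s' → 'mmcs'
j=4: add w[5]='d' → 'mmcsd'
j=5: add w[6]='z' → 'mmcsdz'
j=6: add w[7]='r' → 'mmcsdzr'
j=7: add w[0]='h' → 'mmcsdzrh'

mmcsdzrh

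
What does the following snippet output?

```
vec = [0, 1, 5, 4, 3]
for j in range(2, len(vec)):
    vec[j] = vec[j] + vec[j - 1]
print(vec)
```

[0, 1, 6, 10, 13]

j=2: vec[2] = 5+1 = 6 → [0, 1, 6, 4, 3]
j=3: vec[3] = 4+6 = 10 → [0, 1, 6, 10, 3]
j=4: vec[4] = 3+10 = 13 → [0, 1, 6, 10, 13]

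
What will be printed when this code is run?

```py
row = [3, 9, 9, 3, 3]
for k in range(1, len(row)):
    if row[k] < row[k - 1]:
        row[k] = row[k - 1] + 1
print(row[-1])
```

k=1: 9>=3, unchanged → [3, 9, 9, 3, 3]
k=2: 9>=9, unchanged → [3, 9, 9, 3, 3]
k=3: 3<9, row[3] = 9+1 = 10 → [3, 9, 9, 10, 3]
k=4: 3<10, row[4] = 10+1 = 11 → [3, 9, 9, 10, 11]

11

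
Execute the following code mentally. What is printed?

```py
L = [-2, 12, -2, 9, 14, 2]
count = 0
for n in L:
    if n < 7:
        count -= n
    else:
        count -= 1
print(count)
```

-1

n=-2: <7, count = 0-(-2) = 2
n=12: not <7, count = 2-1 = 1
n=-2: <7, count = 1-(-2) = 3
n=9: not <7, count = 3-1 = 2
n=14: not <7, count = 2-1 = 1
n=2: <7, count = 1-2 = -1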